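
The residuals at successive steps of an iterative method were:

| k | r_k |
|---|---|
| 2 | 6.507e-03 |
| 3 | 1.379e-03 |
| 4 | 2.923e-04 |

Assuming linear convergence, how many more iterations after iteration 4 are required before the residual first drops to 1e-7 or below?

6

Rate ρ ≈ r_4/r_3 = 2.923e-04/1.379e-03 = 0.2120.
After j more steps, r_{4+j} ≈ 2.923e-04·ρ^j; need ρ^j ≤ 1e-7/2.923e-04 = 0.000342114.
j ≥ ln(0.000342114)/ln(0.2120) = -7.9804/-1.55117 = 5.145.
So 6 more iterations are needed.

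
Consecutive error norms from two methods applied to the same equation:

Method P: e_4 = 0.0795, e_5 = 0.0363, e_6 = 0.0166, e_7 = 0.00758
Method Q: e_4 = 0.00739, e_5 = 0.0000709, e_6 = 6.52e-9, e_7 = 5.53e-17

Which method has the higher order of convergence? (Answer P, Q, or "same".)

Q

Method P: p ≈ ln(0.00758/0.0166)/ln(0.0166/0.0363) ≈ 1.00.
Method Q: p ≈ ln(5.53e-17/6.52e-9)/ln(6.52e-9/0.0000709) ≈ 2.00.
Method Q has the higher order (≈2.0 vs ≈1.0).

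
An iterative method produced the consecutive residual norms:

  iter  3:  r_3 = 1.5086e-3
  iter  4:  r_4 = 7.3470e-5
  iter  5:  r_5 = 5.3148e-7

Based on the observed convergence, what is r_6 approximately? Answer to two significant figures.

First estimate the order: p ≈ ln(r_5/r_4) / ln(r_4/r_3) = ln(5.3148e-7/7.3470e-5)/ln(7.3470e-5/1.5086e-3) = ln(0.00723397)/ln(0.0487008) ≈ 1.6310.
Then r_6 ≈ r_5·(r_5/r_4)^p = 5.3148e-7·(0.00723397)^1.6310 = 5.3148e-7·0.000322584 ≈ 1.714e-10.

1.7e-10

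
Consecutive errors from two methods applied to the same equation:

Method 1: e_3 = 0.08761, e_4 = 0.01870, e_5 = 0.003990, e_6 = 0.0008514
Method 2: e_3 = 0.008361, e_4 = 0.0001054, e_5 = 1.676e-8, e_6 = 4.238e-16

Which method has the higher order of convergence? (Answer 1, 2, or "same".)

2

Method 1: p ≈ ln(0.0008514/0.003990)/ln(0.003990/0.01870) ≈ 1.00.
Method 2: p ≈ ln(4.238e-16/1.676e-8)/ln(1.676e-8/0.0001054) ≈ 2.00.
Method 2 has the higher order (≈2.0 vs ≈1.0).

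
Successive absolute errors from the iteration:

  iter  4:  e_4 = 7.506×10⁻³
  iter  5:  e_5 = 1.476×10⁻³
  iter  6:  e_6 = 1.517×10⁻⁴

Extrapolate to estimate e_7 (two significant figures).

First estimate the order: p ≈ ln(e_6/e_5) / ln(e_5/e_4) = ln(1.517×10⁻⁴/1.476×10⁻³)/ln(1.476×10⁻³/7.506×10⁻³) = ln(0.102778)/ln(0.196643) ≈ 1.3989.
Then e_7 ≈ e_6·(e_6/e_5)^p = 1.517×10⁻⁴·(0.102778)^1.3989 = 1.517×10⁻⁴·0.0414713 ≈ 6.291e-06.

6.3e-6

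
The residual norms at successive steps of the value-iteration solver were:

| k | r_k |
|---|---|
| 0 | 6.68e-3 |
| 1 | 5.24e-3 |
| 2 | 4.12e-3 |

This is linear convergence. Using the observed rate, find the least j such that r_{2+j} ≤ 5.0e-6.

28

Rate ρ ≈ r_2/r_1 = 4.12e-3/5.24e-3 = 0.7863.
After j more steps, r_{2+j} ≈ 4.12e-3·ρ^j; need ρ^j ≤ 5.0e-6/4.12e-3 = 0.00121359.
j ≥ ln(0.00121359)/ln(0.7863) = -6.7142/-0.24042 = 27.927.
So 28 more iterations are needed.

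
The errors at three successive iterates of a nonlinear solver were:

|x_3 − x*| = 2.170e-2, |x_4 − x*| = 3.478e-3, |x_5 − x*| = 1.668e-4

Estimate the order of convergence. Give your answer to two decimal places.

1.66

p ≈ ln(|x_5 − x*|/|x_4 − x*|) / ln(|x_4 − x*|/|x_3 − x*|)
  = ln(1.668e-4/3.478e-3) / ln(3.478e-3/2.170e-2)
  = ln(0.0479586) / ln(0.160276)
  = -3.03742 / -1.83086 ≈ 1.65901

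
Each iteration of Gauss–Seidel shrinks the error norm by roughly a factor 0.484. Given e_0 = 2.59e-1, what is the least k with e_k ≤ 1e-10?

After k steps, e_k ≈ 2.59e-1·0.484^k.
Need 0.484^k ≤ 1e-10/2.59e-1 = 3.861e-10.
k ≥ ln(3.861e-10)/ln(0.484) = -21.6749/-0.72567 = 29.869.
Smallest integer k = 30.

30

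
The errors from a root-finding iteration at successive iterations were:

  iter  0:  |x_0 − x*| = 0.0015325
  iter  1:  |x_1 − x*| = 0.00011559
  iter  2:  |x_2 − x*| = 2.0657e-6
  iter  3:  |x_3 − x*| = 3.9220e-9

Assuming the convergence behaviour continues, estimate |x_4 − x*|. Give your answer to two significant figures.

2.3e-13

First estimate the order: p ≈ ln(|x_3 − x*|/|x_2 − x*|) / ln(|x_2 − x*|/|x_1 − x*|) = ln(3.9220e-9/2.0657e-6)/ln(2.0657e-6/0.00011559) = ln(0.00189863)/ln(0.0178709) ≈ 1.5571.
Then |x_4 − x*| ≈ |x_3 − x*|·(|x_3 − x*|/|x_2 − x*|)^p = 3.9220e-9·(0.00189863)^1.5571 = 3.9220e-9·5.78442e-05 ≈ 2.269e-13.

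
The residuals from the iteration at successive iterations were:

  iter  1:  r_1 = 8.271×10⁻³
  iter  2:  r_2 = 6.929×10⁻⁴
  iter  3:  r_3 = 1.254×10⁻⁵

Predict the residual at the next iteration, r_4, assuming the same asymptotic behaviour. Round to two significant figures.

1.9e-8

First estimate the order: p ≈ ln(r_3/r_2) / ln(r_2/r_1) = ln(1.254×10⁻⁵/6.929×10⁻⁴)/ln(6.929×10⁻⁴/8.271×10⁻³) = ln(0.0180978)/ln(0.0837746) ≈ 1.6180.
Then r_4 ≈ r_3·(r_3/r_2)^p = 1.254×10⁻⁵·(0.0180978)^1.6180 = 1.254×10⁻⁵·0.00151649 ≈ 1.902e-08.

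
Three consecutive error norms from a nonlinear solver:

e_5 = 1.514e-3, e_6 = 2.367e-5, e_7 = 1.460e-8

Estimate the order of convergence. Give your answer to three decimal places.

p ≈ ln(e_7/e_6) / ln(e_6/e_5)
  = ln(1.460e-8/2.367e-5) / ln(2.367e-5/1.514e-3)
  = ln(0.000616815) / ln(0.0156341)
  = -7.390941 / -4.158301 ≈ 1.777394

1.777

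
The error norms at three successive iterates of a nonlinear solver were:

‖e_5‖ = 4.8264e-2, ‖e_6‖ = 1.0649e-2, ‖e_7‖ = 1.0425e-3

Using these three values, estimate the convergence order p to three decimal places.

p ≈ ln(‖e_7‖/‖e_6‖) / ln(‖e_6‖/‖e_5‖)
  = ln(1.0425e-3/1.0649e-2) / ln(1.0649e-2/4.8264e-2)
  = ln(0.0978965) / ln(0.220641)
  = -2.323844 / -1.511218 ≈ 1.537729

1.538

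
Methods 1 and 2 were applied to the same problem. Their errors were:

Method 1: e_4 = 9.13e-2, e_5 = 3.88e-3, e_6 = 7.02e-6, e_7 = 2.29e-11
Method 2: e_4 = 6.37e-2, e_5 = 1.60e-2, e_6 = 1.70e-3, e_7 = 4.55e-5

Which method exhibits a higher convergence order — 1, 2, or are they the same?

Method 1: p ≈ ln(2.29e-11/7.02e-6)/ln(7.02e-6/3.88e-3) ≈ 2.00.
Method 2: p ≈ ln(4.55e-5/1.70e-3)/ln(1.70e-3/1.60e-2) ≈ 1.61.
Method 1 has the higher order (≈2.0 vs ≈1.6).

1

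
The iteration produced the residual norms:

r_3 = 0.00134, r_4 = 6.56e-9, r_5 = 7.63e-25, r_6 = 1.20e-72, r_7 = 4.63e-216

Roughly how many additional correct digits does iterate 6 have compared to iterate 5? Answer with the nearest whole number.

48

Digits gained ≈ log₁₀(r_5/r_6) = log₁₀(7.63e-25/1.20e-72) = log₁₀(6.35833e+47) ≈ 47.803.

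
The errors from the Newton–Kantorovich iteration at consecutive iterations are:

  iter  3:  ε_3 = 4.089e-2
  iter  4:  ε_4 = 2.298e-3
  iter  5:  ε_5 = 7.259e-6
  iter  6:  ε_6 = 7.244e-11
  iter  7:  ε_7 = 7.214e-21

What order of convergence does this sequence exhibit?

2

Consecutive ratios: ε_7/ε_6 = 7.214e-21/7.244e-11 = 9.95859e-11, ε_6/ε_5 = 7.244e-11/7.259e-6 = 9.97934e-06.
p ≈ ln(9.95859e-11)/ln(9.97934e-06) = -23.0300/-11.5150 ≈ 2.00.
So the convergence is quadratic (order 2).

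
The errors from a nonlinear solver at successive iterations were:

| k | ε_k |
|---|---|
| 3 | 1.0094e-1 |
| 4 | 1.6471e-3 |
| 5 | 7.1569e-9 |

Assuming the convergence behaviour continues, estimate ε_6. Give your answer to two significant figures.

First estimate the order: p ≈ ln(ε_5/ε_4) / ln(ε_4/ε_3) = ln(7.1569e-9/1.6471e-3)/ln(1.6471e-3/1.0094e-1) = ln(4.34515e-06)/ln(0.0163176) ≈ 3.0000.
Then ε_6 ≈ ε_5·(ε_5/ε_4)^p = 7.1569e-9·(4.34515e-06)^3.0000 = 7.1569e-9·8.20379e-17 ≈ 5.871e-25.

5.9e-25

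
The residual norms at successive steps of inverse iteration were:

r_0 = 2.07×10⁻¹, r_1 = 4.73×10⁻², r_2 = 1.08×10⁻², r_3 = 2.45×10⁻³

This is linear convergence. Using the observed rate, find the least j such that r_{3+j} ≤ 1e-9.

10

Rate ρ ≈ r_3/r_2 = 2.45×10⁻³/1.08×10⁻² = 0.2269.
After j more steps, r_{3+j} ≈ 2.45×10⁻³·ρ^j; need ρ^j ≤ 1e-9/2.45×10⁻³ = 4.08163e-07.
j ≥ ln(4.08163e-07)/ln(0.2269) = -14.7116/-1.48325 = 9.918.
So 10 more iterations are needed.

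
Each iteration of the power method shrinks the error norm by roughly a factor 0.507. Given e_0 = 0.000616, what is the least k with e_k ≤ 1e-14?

After k steps, e_k ≈ 0.000616·0.507^k.
Need 0.507^k ≤ 1e-14/0.000616 = 1.62338e-11.
k ≥ ln(1.62338e-11)/ln(0.507) = -24.8439/-0.67924 = 36.576.
Smallest integer k = 37.

37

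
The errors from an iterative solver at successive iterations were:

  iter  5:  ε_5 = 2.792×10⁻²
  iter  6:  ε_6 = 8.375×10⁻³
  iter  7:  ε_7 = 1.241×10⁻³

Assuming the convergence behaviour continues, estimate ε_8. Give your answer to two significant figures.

First estimate the order: p ≈ ln(ε_7/ε_6) / ln(ε_6/ε_5) = ln(1.241×10⁻³/8.375×10⁻³)/ln(8.375×10⁻³/2.792×10⁻²) = ln(0.148179)/ln(0.299964) ≈ 1.5857.
Then ε_8 ≈ ε_7·(ε_7/ε_6)^p = 1.241×10⁻³·(0.148179)^1.5857 = 1.241×10⁻³·0.0484302 ≈ 6.01e-05.

6.0e-5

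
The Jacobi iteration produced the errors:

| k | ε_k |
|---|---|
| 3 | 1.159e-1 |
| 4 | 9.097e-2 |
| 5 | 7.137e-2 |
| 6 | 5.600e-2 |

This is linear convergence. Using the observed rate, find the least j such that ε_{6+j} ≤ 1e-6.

46

Rate ρ ≈ ε_6/ε_5 = 5.600e-2/7.137e-2 = 0.7846.
After j more steps, ε_{6+j} ≈ 5.600e-2·ρ^j; need ρ^j ≤ 1e-6/5.600e-2 = 1.78571e-05.
j ≥ ln(1.78571e-05)/ln(0.7846) = -10.9331/-0.24258 = 45.070.
So 46 more iterations are needed.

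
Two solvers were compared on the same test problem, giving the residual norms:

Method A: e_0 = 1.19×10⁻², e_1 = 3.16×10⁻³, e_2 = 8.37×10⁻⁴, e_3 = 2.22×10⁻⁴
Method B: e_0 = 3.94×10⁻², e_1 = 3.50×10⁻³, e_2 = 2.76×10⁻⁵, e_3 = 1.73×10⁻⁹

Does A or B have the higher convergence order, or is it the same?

B

Method A: p ≈ ln(2.22×10⁻⁴/8.37×10⁻⁴)/ln(8.37×10⁻⁴/3.16×10⁻³) ≈ 1.00.
Method B: p ≈ ln(1.73×10⁻⁹/2.76×10⁻⁵)/ln(2.76×10⁻⁵/3.50×10⁻³) ≈ 2.00.
Method B has the higher order (≈2.0 vs ≈1.0).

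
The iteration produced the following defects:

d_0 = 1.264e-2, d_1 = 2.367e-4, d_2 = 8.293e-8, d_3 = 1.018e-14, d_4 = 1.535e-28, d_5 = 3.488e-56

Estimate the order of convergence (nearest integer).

2

Consecutive ratios: d_5/d_4 = 3.488e-56/1.535e-28 = 2.27231e-28, d_4/d_3 = 1.535e-28/1.018e-14 = 1.50786e-14.
p ≈ ln(2.27231e-28)/ln(1.50786e-14) = -63.6516/-31.8255 ≈ 2.00.
So the convergence is quadratic (order 2).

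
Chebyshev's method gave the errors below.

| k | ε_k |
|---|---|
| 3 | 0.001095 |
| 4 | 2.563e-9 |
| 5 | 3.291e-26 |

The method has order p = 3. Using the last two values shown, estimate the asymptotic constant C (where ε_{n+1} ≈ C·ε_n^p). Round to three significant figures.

1.95

C ≈ ε_5 / ε_4^3
  = 3.291e-26 / (2.563e-9)^3
  = 3.291e-26 / 1.68363e-26 ≈ 1.9547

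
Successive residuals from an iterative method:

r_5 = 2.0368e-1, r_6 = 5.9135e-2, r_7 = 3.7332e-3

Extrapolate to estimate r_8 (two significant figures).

7.8e-6

First estimate the order: p ≈ ln(r_7/r_6) / ln(r_6/r_5) = ln(3.7332e-3/5.9135e-2)/ln(5.9135e-2/2.0368e-1) = ln(0.0631301)/ln(0.290333) ≈ 2.2338.
Then r_8 ≈ r_7·(r_7/r_6)^p = 3.7332e-3·(0.0631301)^2.2338 = 3.7332e-3·0.00208914 ≈ 7.799e-06.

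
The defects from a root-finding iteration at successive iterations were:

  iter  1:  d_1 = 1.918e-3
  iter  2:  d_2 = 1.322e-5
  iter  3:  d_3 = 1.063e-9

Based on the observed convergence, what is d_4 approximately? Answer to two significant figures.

First estimate the order: p ≈ ln(d_3/d_2) / ln(d_2/d_1) = ln(1.063e-9/1.322e-5)/ln(1.322e-5/1.918e-3) = ln(8.04085e-05)/ln(0.0068926) ≈ 1.8943.
Then d_4 ≈ d_3·(d_3/d_2)^p = 1.063e-9·(8.04085e-05)^1.8943 = 1.063e-9·1.75151e-08 ≈ 1.862e-17.

1.9e-17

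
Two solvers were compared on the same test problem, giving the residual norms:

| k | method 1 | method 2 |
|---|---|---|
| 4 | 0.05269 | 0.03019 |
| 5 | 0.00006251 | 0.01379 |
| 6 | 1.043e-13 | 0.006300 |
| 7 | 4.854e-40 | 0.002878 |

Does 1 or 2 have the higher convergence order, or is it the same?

Method 1: p ≈ ln(4.854e-40/1.043e-13)/ln(1.043e-13/0.00006251) ≈ 3.00.
Method 2: p ≈ ln(0.002878/0.006300)/ln(0.006300/0.01379) ≈ 1.00.
Method 1 has the higher order (≈3.0 vs ≈1.0).

1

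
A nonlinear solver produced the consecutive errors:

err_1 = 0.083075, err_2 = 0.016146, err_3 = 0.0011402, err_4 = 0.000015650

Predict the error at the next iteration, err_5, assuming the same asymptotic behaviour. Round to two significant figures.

1.5e-8

First estimate the order: p ≈ ln(err_4/err_3) / ln(err_3/err_2) = ln(0.000015650/0.0011402)/ln(0.0011402/0.016146) = ln(0.0137257)/ln(0.0706181) ≈ 1.6180.
Then err_5 ≈ err_4·(err_4/err_3)^p = 0.000015650·(0.0137257)^1.6180 = 0.000015650·0.000969462 ≈ 1.517e-08.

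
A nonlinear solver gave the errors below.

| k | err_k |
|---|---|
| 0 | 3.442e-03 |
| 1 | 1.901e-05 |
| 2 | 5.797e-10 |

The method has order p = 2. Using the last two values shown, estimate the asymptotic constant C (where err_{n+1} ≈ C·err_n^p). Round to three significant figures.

C ≈ err_2 / err_1^2
  = 5.797e-10 / (1.901e-05)^2
  = 5.797e-10 / 3.6138e-10 ≈ 1.6041

1.60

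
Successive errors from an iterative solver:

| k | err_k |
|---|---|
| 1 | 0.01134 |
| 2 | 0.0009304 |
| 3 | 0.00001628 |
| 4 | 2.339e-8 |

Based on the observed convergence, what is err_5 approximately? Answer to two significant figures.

5.9e-13

First estimate the order: p ≈ ln(err_4/err_3) / ln(err_3/err_2) = ln(2.339e-8/0.00001628)/ln(0.00001628/0.0009304) = ln(0.00143673)/ln(0.0174979) ≈ 1.6179.
Then err_5 ≈ err_4·(err_4/err_3)^p = 2.339e-8·(0.00143673)^1.6179 = 2.339e-8·2.5172e-05 ≈ 5.888e-13.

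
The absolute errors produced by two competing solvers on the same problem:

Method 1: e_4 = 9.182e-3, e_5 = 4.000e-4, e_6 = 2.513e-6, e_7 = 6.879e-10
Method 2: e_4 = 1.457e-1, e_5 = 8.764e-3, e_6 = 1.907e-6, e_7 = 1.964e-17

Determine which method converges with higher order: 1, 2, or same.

2

Method 1: p ≈ ln(6.879e-10/2.513e-6)/ln(2.513e-6/4.000e-4) ≈ 1.62.
Method 2: p ≈ ln(1.964e-17/1.907e-6)/ln(1.907e-6/8.764e-3) ≈ 3.00.
Method 2 has the higher order (≈3.0 vs ≈1.6).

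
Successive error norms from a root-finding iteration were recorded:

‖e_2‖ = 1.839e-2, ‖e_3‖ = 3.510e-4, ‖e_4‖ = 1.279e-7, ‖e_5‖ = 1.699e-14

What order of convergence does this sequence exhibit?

2

Consecutive ratios: ‖e_5‖/‖e_4‖ = 1.699e-14/1.279e-7 = 1.32838e-07, ‖e_4‖/‖e_3‖ = 1.279e-7/3.510e-4 = 0.000364387.
p ≈ ln(1.32838e-07)/ln(0.000364387) = -15.8341/-7.9173 ≈ 2.00.
So the convergence is quadratic (order 2).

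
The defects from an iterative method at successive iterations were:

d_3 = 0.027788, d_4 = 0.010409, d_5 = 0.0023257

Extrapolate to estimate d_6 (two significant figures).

2.4e-4

First estimate the order: p ≈ ln(d_5/d_4) / ln(d_4/d_3) = ln(0.0023257/0.010409)/ln(0.010409/0.027788) = ln(0.223432)/ln(0.374586) ≈ 1.5262.
Then d_6 ≈ d_5·(d_5/d_4)^p = 0.0023257·(0.223432)^1.5262 = 0.0023257·0.101547 ≈ 0.0002362.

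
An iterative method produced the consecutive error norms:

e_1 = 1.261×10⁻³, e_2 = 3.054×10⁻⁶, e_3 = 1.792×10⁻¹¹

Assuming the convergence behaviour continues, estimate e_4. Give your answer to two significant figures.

6.2e-22

First estimate the order: p ≈ ln(e_3/e_2) / ln(e_2/e_1) = ln(1.792×10⁻¹¹/3.054×10⁻⁶)/ln(3.054×10⁻⁶/1.261×10⁻³) = ln(5.86771e-06)/ln(0.00242189) ≈ 1.9999.
Then e_4 ≈ e_3·(e_3/e_2)^p = 1.792×10⁻¹¹·(5.86771e-06)^1.9999 = 1.792×10⁻¹¹·3.44715e-11 ≈ 6.177e-22.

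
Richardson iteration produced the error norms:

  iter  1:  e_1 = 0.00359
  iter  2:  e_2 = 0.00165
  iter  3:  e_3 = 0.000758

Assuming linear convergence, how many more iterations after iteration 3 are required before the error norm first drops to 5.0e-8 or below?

Rate ρ ≈ e_3/e_2 = 0.000758/0.00165 = 0.4594.
After j more steps, e_{3+j} ≈ 0.000758·ρ^j; need ρ^j ≤ 5.0e-8/0.000758 = 6.59631e-05.
j ≥ ln(6.59631e-05)/ln(0.4594) = -9.6264/-0.77783 = 12.376.
So 13 more iterations are needed.

13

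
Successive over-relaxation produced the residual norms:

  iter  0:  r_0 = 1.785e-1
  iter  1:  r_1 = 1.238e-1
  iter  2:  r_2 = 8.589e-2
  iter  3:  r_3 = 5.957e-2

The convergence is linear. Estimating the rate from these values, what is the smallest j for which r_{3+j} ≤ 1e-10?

56

Rate ρ ≈ r_3/r_2 = 5.957e-2/8.589e-2 = 0.6936.
After j more steps, r_{3+j} ≈ 5.957e-2·ρ^j; need ρ^j ≤ 1e-10/5.957e-2 = 1.6787e-09.
j ≥ ln(1.6787e-09)/ln(0.6936) = -20.2052/-0.36586 = 55.227.
So 56 more iterations are needed.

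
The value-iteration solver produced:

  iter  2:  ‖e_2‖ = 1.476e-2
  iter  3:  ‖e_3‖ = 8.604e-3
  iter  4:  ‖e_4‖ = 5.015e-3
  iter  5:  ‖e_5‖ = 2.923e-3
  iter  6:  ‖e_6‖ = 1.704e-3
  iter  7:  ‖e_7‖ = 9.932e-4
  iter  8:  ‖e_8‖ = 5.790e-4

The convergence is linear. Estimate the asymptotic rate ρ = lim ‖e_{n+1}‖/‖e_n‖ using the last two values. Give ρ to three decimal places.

0.583

ρ ≈ ‖e_8‖/‖e_7‖ = 5.790e-4/9.932e-4 = 0.58296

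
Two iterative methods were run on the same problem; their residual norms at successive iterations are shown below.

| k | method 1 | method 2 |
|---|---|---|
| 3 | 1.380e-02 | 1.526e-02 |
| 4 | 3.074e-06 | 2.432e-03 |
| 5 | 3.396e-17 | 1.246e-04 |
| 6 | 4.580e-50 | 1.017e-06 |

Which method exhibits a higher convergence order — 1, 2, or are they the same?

1

Method 1: p ≈ ln(4.580e-50/3.396e-17)/ln(3.396e-17/3.074e-06) ≈ 3.00.
Method 2: p ≈ ln(1.017e-06/1.246e-04)/ln(1.246e-04/2.432e-03) ≈ 1.62.
Method 1 has the higher order (≈3.0 vs ≈1.6).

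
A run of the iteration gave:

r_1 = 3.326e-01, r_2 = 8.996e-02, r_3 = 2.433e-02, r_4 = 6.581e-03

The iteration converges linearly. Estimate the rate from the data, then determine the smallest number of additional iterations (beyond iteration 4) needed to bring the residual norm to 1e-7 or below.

Rate ρ ≈ r_4/r_3 = 6.581e-03/2.433e-02 = 0.2705.
After j more steps, r_{4+j} ≈ 6.581e-03·ρ^j; need ρ^j ≤ 1e-7/6.581e-03 = 1.51953e-05.
j ≥ ln(1.51953e-05)/ln(0.2705) = -11.0945/-1.30748 = 8.485.
So 9 more iterations are needed.

9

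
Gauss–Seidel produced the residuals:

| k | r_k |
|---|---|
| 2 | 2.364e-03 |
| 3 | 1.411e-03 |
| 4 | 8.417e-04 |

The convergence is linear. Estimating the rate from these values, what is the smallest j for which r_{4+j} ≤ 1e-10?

Rate ρ ≈ r_4/r_3 = 8.417e-04/1.411e-03 = 0.5965.
After j more steps, r_{4+j} ≈ 8.417e-04·ρ^j; need ρ^j ≤ 1e-10/8.417e-04 = 1.18807e-07.
j ≥ ln(1.18807e-07)/ln(0.5965) = -15.9458/-0.51668 = 30.862.
So 31 more iterations are needed.

31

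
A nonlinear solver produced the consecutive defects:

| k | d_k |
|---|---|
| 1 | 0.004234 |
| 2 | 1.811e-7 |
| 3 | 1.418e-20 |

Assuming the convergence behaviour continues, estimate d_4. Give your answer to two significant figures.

First estimate the order: p ≈ ln(d_3/d_2) / ln(d_2/d_1) = ln(1.418e-20/1.811e-7)/ln(1.811e-7/0.004234) = ln(7.82993e-14)/ln(4.27728e-05) ≈ 2.9999.
Then d_4 ≈ d_3·(d_3/d_2)^p = 1.418e-20·(7.82993e-14)^2.9999 = 1.418e-20·4.81487e-40 ≈ 6.827e-60.

6.8e-60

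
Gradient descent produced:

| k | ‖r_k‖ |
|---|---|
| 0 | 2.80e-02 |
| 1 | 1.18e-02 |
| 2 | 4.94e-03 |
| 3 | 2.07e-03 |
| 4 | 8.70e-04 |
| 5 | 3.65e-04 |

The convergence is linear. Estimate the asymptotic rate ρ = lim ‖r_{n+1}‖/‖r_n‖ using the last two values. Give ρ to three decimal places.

ρ ≈ ‖r_5‖/‖r_4‖ = 3.65e-04/8.70e-04 = 0.41954

0.420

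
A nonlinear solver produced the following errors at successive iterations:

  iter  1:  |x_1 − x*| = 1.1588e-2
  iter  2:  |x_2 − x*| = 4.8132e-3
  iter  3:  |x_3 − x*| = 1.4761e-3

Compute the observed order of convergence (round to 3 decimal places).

p ≈ ln(|x_3 − x*|/|x_2 − x*|) / ln(|x_2 − x*|/|x_1 − x*|)
  = ln(1.4761e-3/4.8132e-3) / ln(4.8132e-3/1.1588e-2)
  = ln(0.306677) / ln(0.415361)
  = -1.181960 / -0.878607 ≈ 1.345266

1.345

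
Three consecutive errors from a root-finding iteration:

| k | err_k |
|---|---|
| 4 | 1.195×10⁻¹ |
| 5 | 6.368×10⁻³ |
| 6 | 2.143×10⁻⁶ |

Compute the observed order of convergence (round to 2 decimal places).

2.73

p ≈ ln(err_6/err_5) / ln(err_5/err_4)
  = ln(2.143×10⁻⁶/6.368×10⁻³) / ln(6.368×10⁻³/1.195×10⁻¹)
  = ln(0.000336526) / ln(0.0532887)
  = -7.99684 / -2.93203 ≈ 2.72741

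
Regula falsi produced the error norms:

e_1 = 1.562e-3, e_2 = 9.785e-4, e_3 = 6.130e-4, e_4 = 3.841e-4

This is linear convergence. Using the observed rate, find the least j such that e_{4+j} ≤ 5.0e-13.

Rate ρ ≈ e_4/e_3 = 3.841e-4/6.130e-4 = 0.6266.
After j more steps, e_{4+j} ≈ 3.841e-4·ρ^j; need ρ^j ≤ 5.0e-13/3.841e-4 = 1.30174e-09.
j ≥ ln(1.30174e-09)/ln(0.6266) = -20.4596/-0.46745 = 43.769.
So 44 more iterations are needed.

44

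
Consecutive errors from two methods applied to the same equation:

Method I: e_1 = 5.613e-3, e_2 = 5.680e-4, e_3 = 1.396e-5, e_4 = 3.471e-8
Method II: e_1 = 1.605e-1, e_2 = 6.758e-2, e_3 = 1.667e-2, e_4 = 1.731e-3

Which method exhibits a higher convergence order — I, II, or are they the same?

Method I: p ≈ ln(3.471e-8/1.396e-5)/ln(1.396e-5/5.680e-4) ≈ 1.62.
Method II: p ≈ ln(1.731e-3/1.667e-2)/ln(1.667e-2/6.758e-2) ≈ 1.62.
Both orders ≈ 1.6 — effectively the same.

same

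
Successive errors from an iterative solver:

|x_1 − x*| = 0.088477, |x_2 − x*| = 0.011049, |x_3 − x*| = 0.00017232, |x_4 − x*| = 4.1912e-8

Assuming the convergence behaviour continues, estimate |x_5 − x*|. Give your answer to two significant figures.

2.5e-15

First estimate the order: p ≈ ln(|x_4 − x*|/|x_3 − x*|) / ln(|x_3 − x*|/|x_2 − x*|) = ln(4.1912e-8/0.00017232)/ln(0.00017232/0.011049) = ln(0.000243222)/ln(0.015596) ≈ 2.0000.
Then |x_5 − x*| ≈ |x_4 − x*|·(|x_4 − x*|/|x_3 − x*|)^p = 4.1912e-8·(0.000243222)^2.0000 = 4.1912e-8·5.91569e-08 ≈ 2.479e-15.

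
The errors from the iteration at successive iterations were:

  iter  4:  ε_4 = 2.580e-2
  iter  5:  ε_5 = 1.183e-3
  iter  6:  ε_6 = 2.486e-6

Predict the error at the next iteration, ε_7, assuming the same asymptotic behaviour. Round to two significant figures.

1.1e-11

First estimate the order: p ≈ ln(ε_6/ε_5) / ln(ε_5/ε_4) = ln(2.486e-6/1.183e-3)/ln(1.183e-3/2.580e-2) = ln(0.00210144)/ln(0.0458527) ≈ 2.0002.
Then ε_7 ≈ ε_6·(ε_6/ε_5)^p = 2.486e-6·(0.00210144)^2.0002 = 2.486e-6·4.41061e-06 ≈ 1.096e-11.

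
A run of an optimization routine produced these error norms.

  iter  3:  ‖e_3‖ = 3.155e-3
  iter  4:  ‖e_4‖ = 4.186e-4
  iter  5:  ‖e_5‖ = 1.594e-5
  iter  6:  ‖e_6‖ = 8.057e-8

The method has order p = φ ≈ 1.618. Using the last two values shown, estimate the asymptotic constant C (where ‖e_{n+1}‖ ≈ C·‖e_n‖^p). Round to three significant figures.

C ≈ ‖e_6‖ / ‖e_5‖^1.618
  = 8.057e-8 / (1.594e-5)^1.618
  = 8.057e-8 / 1.72833e-08 ≈ 4.6617

4.66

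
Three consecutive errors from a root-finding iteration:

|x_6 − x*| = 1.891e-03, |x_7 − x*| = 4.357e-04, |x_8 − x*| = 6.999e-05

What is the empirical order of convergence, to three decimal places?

p ≈ ln(|x_8 − x*|/|x_7 − x*|) / ln(|x_7 − x*|/|x_6 − x*|)
  = ln(6.999e-05/4.357e-04) / ln(4.357e-04/1.891e-03)
  = ln(0.160638) / ln(0.230407)
  = -1.828602 / -1.467908 ≈ 1.245720

1.246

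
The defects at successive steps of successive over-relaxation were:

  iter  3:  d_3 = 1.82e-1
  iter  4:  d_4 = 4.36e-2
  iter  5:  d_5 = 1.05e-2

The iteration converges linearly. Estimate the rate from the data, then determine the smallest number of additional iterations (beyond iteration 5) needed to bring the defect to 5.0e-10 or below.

12

Rate ρ ≈ d_5/d_4 = 1.05e-2/4.36e-2 = 0.2408.
After j more steps, d_{5+j} ≈ 1.05e-2·ρ^j; need ρ^j ≤ 5.0e-10/1.05e-2 = 4.7619e-08.
j ≥ ln(4.7619e-08)/ln(0.2408) = -16.8600/-1.42379 = 11.842.
So 12 more iterations are needed.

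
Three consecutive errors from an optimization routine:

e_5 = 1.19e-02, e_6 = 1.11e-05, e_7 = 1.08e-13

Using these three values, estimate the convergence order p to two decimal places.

2.64

p ≈ ln(e_7/e_6) / ln(e_6/e_5)
  = ln(1.08e-13/1.11e-05) / ln(1.11e-05/1.19e-02)
  = ln(9.72973e-09) / ln(0.000932773)
  = -18.44808 / -6.97735 ≈ 2.64400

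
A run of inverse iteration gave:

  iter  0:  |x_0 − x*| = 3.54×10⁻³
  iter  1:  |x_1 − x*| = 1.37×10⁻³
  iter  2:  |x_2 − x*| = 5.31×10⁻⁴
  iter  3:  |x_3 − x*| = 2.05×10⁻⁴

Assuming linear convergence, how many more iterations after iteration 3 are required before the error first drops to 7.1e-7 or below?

Rate ρ ≈ |x_3 − x*|/|x_2 − x*| = 2.05×10⁻⁴/5.31×10⁻⁴ = 0.3861.
After j more steps, |x_{3+j} − x*| ≈ 2.05×10⁻⁴·ρ^j; need ρ^j ≤ 7.1e-7/2.05×10⁻⁴ = 0.00346341.
j ≥ ln(0.00346341)/ln(0.3861) = -5.6655/-0.95166 = 5.953.
So 6 more iterations are needed.

6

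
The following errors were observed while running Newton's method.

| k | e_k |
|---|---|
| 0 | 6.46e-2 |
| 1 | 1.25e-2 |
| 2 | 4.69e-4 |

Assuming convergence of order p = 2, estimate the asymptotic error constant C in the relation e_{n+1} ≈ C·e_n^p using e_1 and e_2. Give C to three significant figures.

3.00

C ≈ e_2 / e_1^2
  = 4.69e-4 / (1.25e-2)^2
  = 4.69e-4 / 0.00015625 ≈ 3.0016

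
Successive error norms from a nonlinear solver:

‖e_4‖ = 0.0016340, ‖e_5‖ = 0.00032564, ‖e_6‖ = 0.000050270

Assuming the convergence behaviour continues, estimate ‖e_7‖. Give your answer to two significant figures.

First estimate the order: p ≈ ln(‖e_6‖/‖e_5‖) / ln(‖e_5‖/‖e_4‖) = ln(0.000050270/0.00032564)/ln(0.00032564/0.0016340) = ln(0.154373)/ln(0.19929) ≈ 1.1583.
Then ‖e_7‖ ≈ ‖e_6‖·(‖e_6‖/‖e_5‖)^p = 0.000050270·(0.154373)^1.1583 = 0.000050270·0.114848 ≈ 5.773e-06.

5.8e-6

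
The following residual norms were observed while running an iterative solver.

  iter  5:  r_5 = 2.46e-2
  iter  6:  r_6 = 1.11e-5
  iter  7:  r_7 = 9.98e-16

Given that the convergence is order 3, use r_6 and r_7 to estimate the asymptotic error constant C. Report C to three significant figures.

C ≈ r_7 / r_6^3
  = 9.98e-16 / (1.11e-5)^3
  = 9.98e-16 / 1.36763e-15 ≈ 0.72973

0.730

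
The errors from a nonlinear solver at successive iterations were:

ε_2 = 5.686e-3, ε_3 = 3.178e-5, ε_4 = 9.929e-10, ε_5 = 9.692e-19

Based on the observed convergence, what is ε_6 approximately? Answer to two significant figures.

First estimate the order: p ≈ ln(ε_5/ε_4) / ln(ε_4/ε_3) = ln(9.692e-19/9.929e-10)/ln(9.929e-10/3.178e-5) = ln(9.76131e-10)/ln(3.12429e-05) ≈ 2.0000.
Then ε_6 ≈ ε_5·(ε_5/ε_4)^p = 9.692e-19·(9.76131e-10)^2.0000 = 9.692e-19·9.52832e-19 ≈ 9.235e-37.

9.2e-37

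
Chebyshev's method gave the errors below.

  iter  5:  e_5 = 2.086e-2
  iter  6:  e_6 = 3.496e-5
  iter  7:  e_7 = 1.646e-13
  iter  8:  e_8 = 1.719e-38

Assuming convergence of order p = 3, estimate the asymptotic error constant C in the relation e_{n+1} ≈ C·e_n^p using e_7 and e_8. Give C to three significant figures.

C ≈ e_8 / e_7^3
  = 1.719e-38 / (1.646e-13)^3
  = 1.719e-38 / 4.45953e-39 ≈ 3.8547

3.85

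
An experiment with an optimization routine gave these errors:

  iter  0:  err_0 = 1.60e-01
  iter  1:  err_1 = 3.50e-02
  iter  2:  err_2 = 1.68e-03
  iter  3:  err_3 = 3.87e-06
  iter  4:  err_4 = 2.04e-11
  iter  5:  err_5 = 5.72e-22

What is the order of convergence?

2

Consecutive ratios: err_5/err_4 = 5.72e-22/2.04e-11 = 2.80392e-11, err_4/err_3 = 2.04e-11/3.87e-06 = 5.27132e-06.
p ≈ ln(2.80392e-11)/ln(5.27132e-06) = -24.2974/-12.1532 ≈ 2.00.
So the convergence is quadratic (order 2).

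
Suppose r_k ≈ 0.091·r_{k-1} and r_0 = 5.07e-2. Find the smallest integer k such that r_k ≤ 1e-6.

After k steps, r_k ≈ 5.07e-2·0.091^k.
Need 0.091^k ≤ 1e-6/5.07e-2 = 1.97239e-05.
k ≥ ln(1.97239e-05)/ln(0.091) = -10.8337/-2.39690 = 4.520.
Smallest integer k = 5.

5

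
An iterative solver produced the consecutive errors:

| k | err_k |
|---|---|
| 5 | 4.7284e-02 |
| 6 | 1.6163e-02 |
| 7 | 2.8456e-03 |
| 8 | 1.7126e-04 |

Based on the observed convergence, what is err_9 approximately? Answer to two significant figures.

1.8e-6

First estimate the order: p ≈ ln(err_8/err_7) / ln(err_7/err_6) = ln(1.7126e-04/2.8456e-03)/ln(2.8456e-03/1.6163e-02) = ln(0.0601841)/ln(0.176056) ≈ 1.6180.
Then err_9 ≈ err_8·(err_8/err_7)^p = 1.7126e-04·(0.0601841)^1.6180 = 1.7126e-04·0.0105975 ≈ 1.815e-06.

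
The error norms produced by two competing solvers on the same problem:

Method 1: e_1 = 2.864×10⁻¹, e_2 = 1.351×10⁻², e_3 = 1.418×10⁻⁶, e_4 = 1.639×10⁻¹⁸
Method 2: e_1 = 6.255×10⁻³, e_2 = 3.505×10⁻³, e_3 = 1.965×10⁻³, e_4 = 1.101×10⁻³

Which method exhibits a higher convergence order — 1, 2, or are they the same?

Method 1: p ≈ ln(1.639×10⁻¹⁸/1.418×10⁻⁶)/ln(1.418×10⁻⁶/1.351×10⁻²) ≈ 3.00.
Method 2: p ≈ ln(1.101×10⁻³/1.965×10⁻³)/ln(1.965×10⁻³/3.505×10⁻³) ≈ 1.00.
Method 1 has the higher order (≈3.0 vs ≈1.0).

1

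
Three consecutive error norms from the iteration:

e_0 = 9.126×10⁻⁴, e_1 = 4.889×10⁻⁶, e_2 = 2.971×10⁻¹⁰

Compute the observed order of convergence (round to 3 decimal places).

1.857

p ≈ ln(e_2/e_1) / ln(e_1/e_0)
  = ln(2.971×10⁻¹⁰/4.889×10⁻⁶) / ln(4.889×10⁻⁶/9.126×10⁻⁴)
  = ln(6.07691e-05) / ln(0.00535722)
  = -9.708429 / -5.229310 ≈ 1.856541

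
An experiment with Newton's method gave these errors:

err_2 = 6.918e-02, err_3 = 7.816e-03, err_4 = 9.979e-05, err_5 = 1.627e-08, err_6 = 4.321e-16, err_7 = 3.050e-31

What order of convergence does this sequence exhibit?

Consecutive ratios: err_7/err_6 = 3.050e-31/4.321e-16 = 7.05855e-16, err_6/err_5 = 4.321e-16/1.627e-08 = 2.65581e-08.
p ≈ ln(7.05855e-16)/ln(2.65581e-08) = -34.8871/-17.4439 ≈ 2.00.
So the convergence is quadratic (order 2).

2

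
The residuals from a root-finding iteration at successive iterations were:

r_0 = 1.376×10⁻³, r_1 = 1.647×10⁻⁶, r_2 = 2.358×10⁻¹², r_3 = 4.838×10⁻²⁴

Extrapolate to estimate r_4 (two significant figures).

2.0e-47

First estimate the order: p ≈ ln(r_3/r_2) / ln(r_2/r_1) = ln(4.838×10⁻²⁴/2.358×10⁻¹²)/ln(2.358×10⁻¹²/1.647×10⁻⁶) = ln(2.05174e-12)/ln(1.43169e-06) ≈ 1.9999.
Then r_4 ≈ r_3·(r_3/r_2)^p = 4.838×10⁻²⁴·(2.05174e-12)^1.9999 = 4.838×10⁻²⁴·4.22098e-24 ≈ 2.042e-47.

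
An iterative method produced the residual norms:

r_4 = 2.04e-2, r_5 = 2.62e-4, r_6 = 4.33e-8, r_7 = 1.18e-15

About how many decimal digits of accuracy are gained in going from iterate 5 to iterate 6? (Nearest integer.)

4

Digits gained ≈ log₁₀(r_5/r_6) = log₁₀(2.62e-4/4.33e-8) = log₁₀(6050.81) ≈ 3.782.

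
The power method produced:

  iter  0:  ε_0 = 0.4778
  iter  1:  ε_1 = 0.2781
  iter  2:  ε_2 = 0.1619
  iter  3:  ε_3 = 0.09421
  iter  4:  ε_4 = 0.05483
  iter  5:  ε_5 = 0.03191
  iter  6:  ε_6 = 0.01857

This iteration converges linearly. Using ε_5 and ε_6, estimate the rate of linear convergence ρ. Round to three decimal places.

ρ ≈ ε_6/ε_5 = 0.01857/0.03191 = 0.58195

0.582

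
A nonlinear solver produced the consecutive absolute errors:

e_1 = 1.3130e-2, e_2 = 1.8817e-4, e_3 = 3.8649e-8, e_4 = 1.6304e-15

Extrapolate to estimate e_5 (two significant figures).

First estimate the order: p ≈ ln(e_4/e_3) / ln(e_3/e_2) = ln(1.6304e-15/3.8649e-8)/ln(3.8649e-8/1.8817e-4) = ln(4.21848e-08)/ln(0.000205394) ≈ 2.0000.
Then e_5 ≈ e_4·(e_4/e_3)^p = 1.6304e-15·(4.21848e-08)^2.0000 = 1.6304e-15·1.77956e-15 ≈ 2.901e-30.

2.9e-30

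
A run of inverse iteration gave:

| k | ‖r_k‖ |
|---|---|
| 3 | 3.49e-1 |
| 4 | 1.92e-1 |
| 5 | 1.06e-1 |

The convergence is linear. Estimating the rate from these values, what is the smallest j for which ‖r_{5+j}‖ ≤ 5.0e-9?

Rate ρ ≈ ‖r_5‖/‖r_4‖ = 1.06e-1/1.92e-1 = 0.5521.
After j more steps, ‖r_{5+j}‖ ≈ 1.06e-1·ρ^j; need ρ^j ≤ 5.0e-9/1.06e-1 = 4.71698e-08.
j ≥ ln(4.71698e-08)/ln(0.5521) = -16.8695/-0.59403 = 28.398.
So 29 more iterations are needed.

29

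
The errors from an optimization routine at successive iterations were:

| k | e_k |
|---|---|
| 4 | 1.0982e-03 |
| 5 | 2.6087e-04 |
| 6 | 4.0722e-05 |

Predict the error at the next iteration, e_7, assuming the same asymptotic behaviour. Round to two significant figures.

3.7e-6

First estimate the order: p ≈ ln(e_6/e_5) / ln(e_5/e_4) = ln(4.0722e-05/2.6087e-04)/ln(2.6087e-04/1.0982e-03) = ln(0.156101)/ln(0.237543) ≈ 1.2921.
Then e_7 ≈ e_6·(e_6/e_5)^p = 4.0722e-05·(0.156101)^1.2921 = 4.0722e-05·0.0907401 ≈ 3.695e-06.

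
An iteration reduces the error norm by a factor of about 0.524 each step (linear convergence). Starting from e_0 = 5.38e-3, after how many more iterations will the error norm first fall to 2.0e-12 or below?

After k steps, e_k ≈ 5.38e-3·0.524^k.
Need 0.524^k ≤ 2.0e-12/5.38e-3 = 3.71747e-10.
k ≥ ln(3.71747e-10)/ln(0.524) = -21.7128/-0.64626 = 33.598.
Smallest integer k = 34.

34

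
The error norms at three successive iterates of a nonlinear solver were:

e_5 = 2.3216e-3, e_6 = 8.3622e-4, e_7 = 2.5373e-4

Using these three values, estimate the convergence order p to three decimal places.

p ≈ ln(e_7/e_6) / ln(e_6/e_5)
  = ln(2.5373e-4/8.3622e-4) / ln(8.3622e-4/2.3216e-3)
  = ln(0.303425) / ln(0.360191)
  = -1.192621 / -1.021121 ≈ 1.167953

1.168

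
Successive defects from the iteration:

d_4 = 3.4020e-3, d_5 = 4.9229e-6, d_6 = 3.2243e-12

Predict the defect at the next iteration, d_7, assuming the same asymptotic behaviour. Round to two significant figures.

1.1e-25

First estimate the order: p ≈ ln(d_6/d_5) / ln(d_5/d_4) = ln(3.2243e-12/4.9229e-6)/ln(4.9229e-6/3.4020e-3) = ln(6.54959e-07)/ln(0.00144706) ≈ 2.1778.
Then d_7 ≈ d_6·(d_6/d_5)^p = 3.2243e-12·(6.54959e-07)^2.1778 = 3.2243e-12·3.41154e-14 ≈ 1.1e-25.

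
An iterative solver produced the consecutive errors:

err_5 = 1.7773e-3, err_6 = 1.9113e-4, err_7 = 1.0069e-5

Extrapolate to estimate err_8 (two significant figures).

First estimate the order: p ≈ ln(err_7/err_6) / ln(err_6/err_5) = ln(1.0069e-5/1.9113e-4)/ln(1.9113e-4/1.7773e-3) = ln(0.0526814)/ln(0.10754) ≈ 1.3200.
Then err_8 ≈ err_7·(err_7/err_6)^p = 1.0069e-5·(0.0526814)^1.3200 = 1.0069e-5·0.0205394 ≈ 2.068e-07.

2.1e-7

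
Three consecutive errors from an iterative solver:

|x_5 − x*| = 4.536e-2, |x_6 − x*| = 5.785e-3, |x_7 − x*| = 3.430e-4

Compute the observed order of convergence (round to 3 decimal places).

1.372

p ≈ ln(|x_7 − x*|/|x_6 − x*|) / ln(|x_6 − x*|/|x_5 − x*|)
  = ln(3.430e-4/5.785e-3) / ln(5.785e-3/4.536e-2)
  = ln(0.0592913) / ln(0.127535)
  = -2.825293 / -2.059364 ≈ 1.371925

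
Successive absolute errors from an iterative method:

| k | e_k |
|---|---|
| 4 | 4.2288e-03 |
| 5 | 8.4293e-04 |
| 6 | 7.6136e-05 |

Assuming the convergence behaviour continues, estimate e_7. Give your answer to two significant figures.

First estimate the order: p ≈ ln(e_6/e_5) / ln(e_5/e_4) = ln(7.6136e-05/8.4293e-04)/ln(8.4293e-04/4.2288e-03) = ln(0.090323)/ln(0.199331) ≈ 1.4908.
Then e_7 ≈ e_6·(e_6/e_5)^p = 7.6136e-05·(0.090323)^1.4908 = 7.6136e-05·0.0277526 ≈ 2.113e-06.

2.1e-6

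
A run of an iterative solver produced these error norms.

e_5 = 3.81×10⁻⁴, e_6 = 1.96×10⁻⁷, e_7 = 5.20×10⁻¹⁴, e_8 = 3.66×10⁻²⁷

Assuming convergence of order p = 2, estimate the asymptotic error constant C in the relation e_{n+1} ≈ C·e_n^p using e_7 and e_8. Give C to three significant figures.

C ≈ e_8 / e_7^2
  = 3.66×10⁻²⁷ / (5.20×10⁻¹⁴)^2
  = 3.66×10⁻²⁷ / 2.704e-27 ≈ 1.3536

1.35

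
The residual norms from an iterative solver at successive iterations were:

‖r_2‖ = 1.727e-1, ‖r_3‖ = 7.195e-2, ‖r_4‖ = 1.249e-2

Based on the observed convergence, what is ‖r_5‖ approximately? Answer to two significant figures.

First estimate the order: p ≈ ln(‖r_4‖/‖r_3‖) / ln(‖r_3‖/‖r_2‖) = ln(1.249e-2/7.195e-2)/ln(7.195e-2/1.727e-1) = ln(0.173593)/ln(0.416618) ≈ 1.9999.
Then ‖r_5‖ ≈ ‖r_4‖·(‖r_4‖/‖r_3‖)^p = 1.249e-2·(0.173593)^1.9999 = 1.249e-2·0.0301398 ≈ 0.0003764.

3.8e-4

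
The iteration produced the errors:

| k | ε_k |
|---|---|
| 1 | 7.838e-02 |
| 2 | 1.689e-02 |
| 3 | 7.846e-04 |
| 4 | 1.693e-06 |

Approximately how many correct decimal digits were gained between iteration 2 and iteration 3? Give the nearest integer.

1

Digits gained ≈ log₁₀(ε_2/ε_3) = log₁₀(1.689e-02/7.846e-04) = log₁₀(21.5269) ≈ 1.333.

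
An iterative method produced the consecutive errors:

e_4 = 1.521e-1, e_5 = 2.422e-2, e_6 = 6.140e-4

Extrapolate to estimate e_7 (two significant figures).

3.9e-7

First estimate the order: p ≈ ln(e_6/e_5) / ln(e_5/e_4) = ln(6.140e-4/2.422e-2)/ln(2.422e-2/1.521e-1) = ln(0.0253509)/ln(0.159237) ≈ 2.0001.
Then e_7 ≈ e_6·(e_6/e_5)^p = 6.140e-4·(0.0253509)^2.0001 = 6.140e-4·0.000642432 ≈ 3.945e-07.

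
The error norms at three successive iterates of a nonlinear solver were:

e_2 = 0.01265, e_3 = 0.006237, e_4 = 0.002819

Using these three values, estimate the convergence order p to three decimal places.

p ≈ ln(e_4/e_3) / ln(e_3/e_2)
  = ln(0.002819/0.006237) / ln(0.006237/0.01265)
  = ln(0.45198) / ln(0.493043)
  = -0.794117 / -0.707159 ≈ 1.122968

1.123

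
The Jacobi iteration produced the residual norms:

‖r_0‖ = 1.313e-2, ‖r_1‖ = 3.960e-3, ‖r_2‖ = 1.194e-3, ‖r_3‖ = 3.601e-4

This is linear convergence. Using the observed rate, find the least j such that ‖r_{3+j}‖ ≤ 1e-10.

13

Rate ρ ≈ ‖r_3‖/‖r_2‖ = 3.601e-4/1.194e-3 = 0.3016.
After j more steps, ‖r_{3+j}‖ ≈ 3.601e-4·ρ^j; need ρ^j ≤ 1e-10/3.601e-4 = 2.77701e-07.
j ≥ ln(2.77701e-07)/ln(0.3016) = -15.0967/-1.19865 = 12.595.
So 13 more iterations are needed.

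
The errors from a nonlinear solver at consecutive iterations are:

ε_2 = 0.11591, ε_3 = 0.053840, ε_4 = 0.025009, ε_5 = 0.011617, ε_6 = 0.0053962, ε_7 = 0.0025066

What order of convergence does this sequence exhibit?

Consecutive ratios: ε_7/ε_6 = 0.0025066/0.0053962 = 0.464512, ε_6/ε_5 = 0.0053962/0.011617 = 0.464509.
p ≈ ln(0.464512)/ln(0.464509) = -0.7668/-0.7668 ≈ 1.00.
So the convergence is linear (order 1).

1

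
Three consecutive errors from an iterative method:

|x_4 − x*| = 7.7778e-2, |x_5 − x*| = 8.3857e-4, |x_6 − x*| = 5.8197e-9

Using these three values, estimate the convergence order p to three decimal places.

p ≈ ln(|x_6 − x*|/|x_5 − x*|) / ln(|x_5 − x*|/|x_4 − x*|)
  = ln(5.8197e-9/8.3857e-4) / ln(8.3857e-4/7.7778e-2)
  = ln(6.94003e-06) / ln(0.0107816)
  = -11.878204 / -4.529914 ≈ 2.622170

2.622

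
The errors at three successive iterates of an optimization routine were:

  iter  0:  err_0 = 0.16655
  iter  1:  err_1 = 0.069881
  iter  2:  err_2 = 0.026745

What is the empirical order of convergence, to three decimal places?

p ≈ ln(err_2/err_1) / ln(err_1/err_0)
  = ln(0.026745/0.069881) / ln(0.069881/0.16655)
  = ln(0.382722) / ln(0.41958)
  = -0.960446 / -0.868501 ≈ 1.105866

1.106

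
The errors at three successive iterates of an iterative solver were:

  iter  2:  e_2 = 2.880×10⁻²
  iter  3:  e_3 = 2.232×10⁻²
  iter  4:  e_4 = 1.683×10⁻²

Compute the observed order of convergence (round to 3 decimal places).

1.108

p ≈ ln(e_4/e_3) / ln(e_3/e_2)
  = ln(1.683×10⁻²/2.232×10⁻²) / ln(2.232×10⁻²/2.880×10⁻²)
  = ln(0.754032) / ln(0.775)
  = -0.282320 / -0.254892 ≈ 1.107606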